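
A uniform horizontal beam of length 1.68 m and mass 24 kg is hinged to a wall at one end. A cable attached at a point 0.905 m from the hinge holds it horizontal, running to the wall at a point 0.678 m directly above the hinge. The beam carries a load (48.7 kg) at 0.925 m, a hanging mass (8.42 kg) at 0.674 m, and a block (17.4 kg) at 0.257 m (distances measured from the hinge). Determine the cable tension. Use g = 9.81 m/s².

Sum moments about the hinge (the unknown hinge reaction has zero arm there).
Beam weight: 24 × 9.81 = 235.4 N down at 0.84 m → arm 0.84 m, τ = 235.4 × 0.84 = 197.7 N·m clockwise.
Load: 48.7 × 9.81 = 477.7 N down at 0.925 m → arm 0.925 m, τ = 477.7 × 0.925 = 441.9 N·m clockwise.
Hanging mass: 8.42 × 9.81 = 82.6 N down at 0.674 m → arm 0.674 m, τ = 82.6 × 0.674 = 55.67 N·m clockwise.
Block: 17.4 × 9.81 = 170.7 N down at 0.257 m → arm 0.257 m, τ = 170.7 × 0.257 = 43.87 N·m clockwise.
Total clockwise load moment = 739.1 N·m.
The cable tension T acts at 0.905 m; only its component perpendicular to the beam, T sinθ, produces torque. sinθ = h/√(h²+d²) = 0.678/√(0.678²+0.905²) = 0.5996.
Balancing moments: T × 0.905 × 0.5996 = 739.1, giving T = 739.1 / 0.5426 = 1360 N.

T ≈ 1360 N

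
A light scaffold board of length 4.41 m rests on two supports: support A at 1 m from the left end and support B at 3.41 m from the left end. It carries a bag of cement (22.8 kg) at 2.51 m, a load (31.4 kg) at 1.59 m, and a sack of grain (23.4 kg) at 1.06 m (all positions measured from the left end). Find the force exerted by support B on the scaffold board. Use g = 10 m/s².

Taking torques about support A:
Bag of cement: 22.8 × 10 = 228 N down at 2.51 m → arm 1.51 m, τ = 228 × 1.51 = 344.3 N·m clockwise.
Load: 31.4 × 10 = 314 N down at 1.59 m → arm 0.59 m, τ = 314 × 0.59 = 185.3 N·m clockwise.
Sack of grain: 23.4 × 10 = 234 N down at 1.06 m → arm 0.06 m, τ = 234 × 0.06 = 14.04 N·m clockwise.
Net load moment about support A = 543.6 N·m clockwise.
Reaction R at support B is upward at 3.41 m, arm 2.41 m → moment R × 2.41 counterclockwise.
Balancing moments: R × 2.41 = 543.6, giving R = 226 N.

R_B ≈ 226 N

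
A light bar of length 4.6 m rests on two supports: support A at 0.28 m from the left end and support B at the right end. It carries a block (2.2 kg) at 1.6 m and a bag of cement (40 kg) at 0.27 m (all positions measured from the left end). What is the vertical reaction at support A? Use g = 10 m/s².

Choose support B as the axis so its reaction then has zero moment arm.
Block: 2.2 × 10 = 22 N down at 1.6 m → arm 3 m, τ = 22 × 3 = 66 N·m counterclockwise.
Bag of cement: 40 × 10 = 400 N down at 0.27 m → arm 4.33 m, τ = 400 × 4.33 = 1732 N·m counterclockwise.
Net load moment about support B = 1798 N·m counterclockwise.
Reaction R at support A is upward at 0.28 m, arm 4.32 m → moment R × 4.32 clockwise.
Στ = 0 ⇒ R × 4.32 = 1798 ⇒ R = 416 N.

R_A ≈ 416 N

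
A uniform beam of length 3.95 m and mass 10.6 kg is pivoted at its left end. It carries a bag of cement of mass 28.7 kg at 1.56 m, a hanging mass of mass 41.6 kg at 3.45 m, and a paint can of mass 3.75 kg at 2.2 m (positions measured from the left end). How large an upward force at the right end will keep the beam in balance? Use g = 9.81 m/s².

Taking torques about the left end:
Beam weight: 10.6 × 9.81 = 104 N down at 1.975 m → arm 1.975 m, τ = 104 × 1.975 = 205.4 N·m clockwise.
Bag of cement: 28.7 × 9.81 = 281.5 N down at 1.56 m → arm 1.56 m, τ = 281.5 × 1.56 = 439.1 N·m clockwise.
Hanging mass: 41.6 × 9.81 = 408.1 N down at 3.45 m → arm 3.45 m, τ = 408.1 × 3.45 = 1408 N·m clockwise.
Paint can: 3.75 × 9.81 = 36.79 N down at 2.2 m → arm 2.2 m, τ = 36.79 × 2.2 = 80.94 N·m clockwise.
Net moment of the loads = 2133 N·m clockwise.
The upward force F acts at the right end, arm 3.95 m, giving F × 3.95 counterclockwise.
Balancing moments: F × 3.95 = 2133, giving F = 2133 / 3.95 = 540 N.

F ≈ 540 N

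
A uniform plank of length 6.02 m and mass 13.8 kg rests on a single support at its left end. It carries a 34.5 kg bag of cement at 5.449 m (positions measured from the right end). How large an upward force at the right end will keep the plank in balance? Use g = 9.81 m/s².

F ≈ 99.8 N

Choose the left end as the axis so the unknown pivot reaction has zero arm there.
Beam weight: 13.8 × 9.81 = 135.4 N down at 3.01 m → arm 3.01 m, τ = 135.4 × 3.01 = 407.6 N·m clockwise.
Bag of cement: 34.5 × 9.81 = 338.4 N down at 5.449 m → arm 0.571 m, τ = 338.4 × 0.571 = 193.2 N·m clockwise.
Net moment of the loads = 600.8 N·m clockwise.
The upward force F acts at the right end, arm 6.02 m, giving F × 6.02 counterclockwise.
Balancing moments: F × 6.02 = 600.8, giving F = 600.8 / 6.02 = 99.8 N.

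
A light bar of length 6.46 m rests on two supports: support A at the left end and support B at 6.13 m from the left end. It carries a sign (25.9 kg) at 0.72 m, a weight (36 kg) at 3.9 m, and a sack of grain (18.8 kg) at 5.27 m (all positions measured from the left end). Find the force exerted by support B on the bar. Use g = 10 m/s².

About support A:
Sign: 25.9 × 10 = 259 N down at 0.72 m → arm 0.72 m, τ = 259 × 0.72 = 186.5 N·m clockwise.
Weight: 36 × 10 = 360 N down at 3.9 m → arm 3.9 m, τ = 360 × 3.9 = 1404 N·m clockwise.
Sack of grain: 18.8 × 10 = 188 N down at 5.27 m → arm 5.27 m, τ = 188 × 5.27 = 990.8 N·m clockwise.
Net load moment about support A = 2581 N·m clockwise.
Reaction R at support B is upward at 6.13 m, arm 6.13 m → moment R × 6.13 counterclockwise.
Στ = 0 ⇒ R × 6.13 = 2581 ⇒ R = 421 N.

R_B ≈ 421 N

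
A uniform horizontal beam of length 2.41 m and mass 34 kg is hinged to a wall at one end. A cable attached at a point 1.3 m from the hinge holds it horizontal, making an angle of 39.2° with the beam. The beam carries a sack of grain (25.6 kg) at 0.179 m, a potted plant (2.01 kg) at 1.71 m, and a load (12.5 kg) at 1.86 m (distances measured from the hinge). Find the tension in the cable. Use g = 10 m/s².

T ≈ 879 N

Choose the hinge as the axis so the unknown hinge reaction has zero arm there.
Beam weight: 34 × 10 = 340 N down at 1.205 m → arm 1.205 m, τ = 340 × 1.205 = 409.7 N·m clockwise.
Sack of grain: 25.6 × 10 = 256 N down at 0.179 m → arm 0.179 m, τ = 256 × 0.179 = 45.82 N·m clockwise.
Potted plant: 2.01 × 10 = 20.1 N down at 1.71 m → arm 1.71 m, τ = 20.1 × 1.71 = 34.37 N·m clockwise.
Load: 12.5 × 10 = 125 N down at 1.86 m → arm 1.86 m, τ = 125 × 1.86 = 232.5 N·m clockwise.
Total clockwise load moment = 722.4 N·m.
The cable tension T acts at 1.3 m; only its component perpendicular to the beam, T sinθ, produces torque. sin 39.2° = 0.632.
For rotational equilibrium, T × 1.3 × 0.632 = 722.4, so T = 722.4 / 0.8216 = 879 N.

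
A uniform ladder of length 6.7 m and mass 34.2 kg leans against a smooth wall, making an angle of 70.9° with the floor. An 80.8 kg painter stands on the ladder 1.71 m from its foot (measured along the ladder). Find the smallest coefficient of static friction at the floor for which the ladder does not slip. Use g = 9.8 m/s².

μ_min ≈ 0.114

Sum moments about the foot of the ladder (the floor normal and friction both act there and drop out).
Ladder weight 34.2×9.8 = 335.2 N acts at 3.35 m along the ladder; its horizontal arm is 3.35·cos70.9° = 1.096 m → τ = 367.4 N·m clockwise.
Painter: 80.8×9.8 = 791.8 N at 1.71 m → arm 0.5595 m → τ = 443 N·m clockwise.
Wall normal N acts horizontally at the top; its moment arm is the height L sinθ = 6.7·sin70.9° = 6.331 m, counterclockwise.
Στ = 0 ⇒ N × 6.331 = 810.4 ⇒ N = 128 N.
ΣFx = 0 ⇒ f = N_wall = 128 N. ΣFy = 0 ⇒ N_floor = 1127 N.
μ_min = f / N_floor = 128 / 1127 = 0.114.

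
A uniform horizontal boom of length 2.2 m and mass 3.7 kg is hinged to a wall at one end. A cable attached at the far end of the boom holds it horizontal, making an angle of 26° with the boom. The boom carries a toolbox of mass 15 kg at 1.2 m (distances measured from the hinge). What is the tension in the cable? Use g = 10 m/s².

Taking torques about the hinge:
Beam weight: 3.7 × 10 = 37 N down at 1.1 m → arm 1.1 m, τ = 37 × 1.1 = 40.7 N·m clockwise.
Toolbox: 15 × 10 = 150 N down at 1.2 m → arm 1.2 m, τ = 150 × 1.2 = 180 N·m clockwise.
Total clockwise load moment = 220.7 N·m.
The cable tension T acts at 2.2 m; only its component perpendicular to the boom, T sinθ, produces torque. sin 26° = 0.4384.
Setting net torque to zero: T × 2.2 × 0.4384 = 220.7 → T = 220.7 / 0.9645 = 229 N.

T ≈ 229 N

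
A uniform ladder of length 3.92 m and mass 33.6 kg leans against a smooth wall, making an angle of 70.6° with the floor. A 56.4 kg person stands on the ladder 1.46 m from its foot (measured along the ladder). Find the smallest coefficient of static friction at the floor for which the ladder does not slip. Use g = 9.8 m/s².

Taking torques about the foot of the ladder:
Ladder weight 33.6×9.8 = 329.3 N acts at 1.96 m along the ladder; its horizontal arm is 1.96·cos70.6° = 0.651 m → τ = 214.4 N·m clockwise.
Person: 56.4×9.8 = 552.7 N at 1.46 m → arm 0.485 m → τ = 268.1 N·m clockwise.
Wall normal N acts horizontally at the top; its moment arm is the height L sinθ = 3.92·sin70.6° = 3.697 m, counterclockwise.
Balancing moments: N × 3.697 = 482.5, giving N = 130.5 N.
ΣFx = 0 ⇒ f = N_wall = 130.5 N. ΣFy = 0 ⇒ N_floor = 882 N.
μ_min = f / N_floor = 130.5 / 882 = 0.148.

μ_min ≈ 0.148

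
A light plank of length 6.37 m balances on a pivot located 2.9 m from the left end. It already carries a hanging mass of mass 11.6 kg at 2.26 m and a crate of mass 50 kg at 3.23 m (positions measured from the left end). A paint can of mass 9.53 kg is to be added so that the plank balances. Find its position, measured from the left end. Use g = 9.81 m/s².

Take moments about the pivot (at 2.9 m from the left end).
Hanging mass: 11.6 × 9.81 = 113.8 N down at 2.26 m → arm 0.64 m, τ = 113.8 × 0.64 = 72.83 N·m counterclockwise.
Crate: 50 × 9.81 = 490.5 N down at 3.23 m → arm 0.33 m, τ = 490.5 × 0.33 = 161.9 N·m clockwise.
Net moment of existing loads = 89.07 N·m clockwise.
The paint can weighs 9.53 × 9.81 = 93.49 N and must supply an equal counterclockwise moment, so its lever arm about the pivot is 89.07 / 93.49 = 0.953 m.
That puts it at 2.9 − 0.953 = 1.95 m from the left end.

x ≈ 1.95 m from the left end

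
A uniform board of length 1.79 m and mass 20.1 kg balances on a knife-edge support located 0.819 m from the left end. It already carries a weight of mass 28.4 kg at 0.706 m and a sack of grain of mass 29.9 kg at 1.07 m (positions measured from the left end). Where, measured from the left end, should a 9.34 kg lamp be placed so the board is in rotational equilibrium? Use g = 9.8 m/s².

Taking torques about the knife-edge support (at 0.819 m from the left end):
Beam weight: 20.1 × 9.8 = 197 N down at 0.895 m → arm 0.076 m, τ = 197 × 0.076 = 14.97 N·m clockwise.
Weight: 28.4 × 9.8 = 278.3 N down at 0.706 m → arm 0.113 m, τ = 278.3 × 0.113 = 31.45 N·m counterclockwise.
Sack of grain: 29.9 × 9.8 = 293 N down at 1.07 m → arm 0.251 m, τ = 293 × 0.251 = 73.54 N·m clockwise.
Net moment of existing loads = 57.06 N·m clockwise.
The lamp weighs 9.34 × 9.8 = 91.53 N and must supply an equal counterclockwise moment, so its lever arm about the knife-edge support is 57.06 / 91.53 = 0.623 m.
That puts it at 0.819 − 0.623 = 0.196 m from the left end.

x ≈ 0.196 m from the left end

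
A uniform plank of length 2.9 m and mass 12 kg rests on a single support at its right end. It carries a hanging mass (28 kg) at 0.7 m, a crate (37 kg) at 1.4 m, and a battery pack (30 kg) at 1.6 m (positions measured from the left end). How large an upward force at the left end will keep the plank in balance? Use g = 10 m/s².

F ≈ 598 N

Sum moments about the right end (the unknown pivot reaction has zero arm there).
Beam weight: 12 × 10 = 120 N down at 1.45 m → arm 1.45 m, τ = 120 × 1.45 = 174 N·m counterclockwise.
Hanging mass: 28 × 10 = 280 N down at 0.7 m → arm 2.2 m, τ = 280 × 2.2 = 616 N·m counterclockwise.
Crate: 37 × 10 = 370 N down at 1.4 m → arm 1.5 m, τ = 370 × 1.5 = 555 N·m counterclockwise.
Battery pack: 30 × 10 = 300 N down at 1.6 m → arm 1.3 m, τ = 300 × 1.3 = 390 N·m counterclockwise.
Net moment of the loads = 1735 N·m counterclockwise.
The upward force F acts at the left end, arm 2.9 m, giving F × 2.9 clockwise.
Στ = 0 ⇒ F × 2.9 = 1735 ⇒ F = 1735 / 2.9 = 598 N.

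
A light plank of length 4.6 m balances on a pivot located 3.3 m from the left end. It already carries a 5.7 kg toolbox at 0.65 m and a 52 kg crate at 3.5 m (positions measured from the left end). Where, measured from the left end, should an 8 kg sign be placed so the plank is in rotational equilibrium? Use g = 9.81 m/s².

x ≈ 3.89 m from the left end

Take moments about the pivot (at 3.3 m from the left end).
Toolbox: 5.7 × 9.81 = 55.92 N down at 0.65 m → arm 2.65 m, τ = 55.92 × 2.65 = 148.2 N·m counterclockwise.
Crate: 52 × 9.81 = 510.1 N down at 3.5 m → arm 0.2 m, τ = 510.1 × 0.2 = 102 N·m clockwise.
Net moment of existing loads = 46.2 N·m counterclockwise.
The sign weighs 8 × 9.81 = 78.48 N and must supply an equal clockwise moment, so its lever arm about the pivot is 46.2 / 78.48 = 0.589 m.
That puts it at 3.3 + 0.589 = 3.89 m from the left end.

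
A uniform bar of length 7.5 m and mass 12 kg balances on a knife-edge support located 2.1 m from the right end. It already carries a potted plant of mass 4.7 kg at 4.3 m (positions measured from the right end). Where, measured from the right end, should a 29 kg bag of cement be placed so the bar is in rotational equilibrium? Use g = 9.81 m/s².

Sum moments about the knife-edge support (at 2.1 m from the right end) (the support reaction has zero arm there).
Beam weight: 12 × 9.81 = 117.7 N down at 3.75 m → arm 1.65 m, τ = 117.7 × 1.65 = 194.2 N·m counterclockwise.
Potted plant: 4.7 × 9.81 = 46.11 N down at 4.3 m → arm 2.2 m, τ = 46.11 × 2.2 = 101.4 N·m counterclockwise.
Net moment of existing loads = 295.6 N·m counterclockwise.
The bag of cement weighs 29 × 9.81 = 284.5 N and must supply an equal clockwise moment, so its lever arm about the knife-edge support is 295.6 / 284.5 = 1.04 m.
That puts it at 2.1 − 1.04 = 1.06 m from the right end.

x ≈ 1.06 m from the right end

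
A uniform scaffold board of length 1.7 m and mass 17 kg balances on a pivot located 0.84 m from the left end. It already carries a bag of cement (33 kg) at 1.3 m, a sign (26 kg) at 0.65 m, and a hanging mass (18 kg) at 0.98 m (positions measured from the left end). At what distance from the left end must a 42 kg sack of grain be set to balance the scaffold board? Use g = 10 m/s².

x ≈ 0.532 m from the left end

Take moments about the pivot (at 0.84 m from the left end).
Beam weight: 17 × 10 = 170 N down at 0.85 m → arm 0.01 m, τ = 170 × 0.01 = 1.7 N·m clockwise.
Bag of cement: 33 × 10 = 330 N down at 1.3 m → arm 0.46 m, τ = 330 × 0.46 = 151.8 N·m clockwise.
Sign: 26 × 10 = 260 N down at 0.65 m → arm 0.19 m, τ = 260 × 0.19 = 49.4 N·m counterclockwise.
Hanging mass: 18 × 10 = 180 N down at 0.98 m → arm 0.14 m, τ = 180 × 0.14 = 25.2 N·m clockwise.
Net moment of existing loads = 129.3 N·m clockwise.
The sack of grain weighs 42 × 10 = 420 N and must supply an equal counterclockwise moment, so its lever arm about the pivot is 129.3 / 420 = 0.308 m.
That puts it at 0.84 − 0.308 = 0.532 m from the left end.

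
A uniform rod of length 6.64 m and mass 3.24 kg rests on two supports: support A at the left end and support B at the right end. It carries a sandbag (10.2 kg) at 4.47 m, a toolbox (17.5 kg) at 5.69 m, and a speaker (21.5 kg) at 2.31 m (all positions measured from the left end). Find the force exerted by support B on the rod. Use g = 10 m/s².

Taking torques about support A:
Beam weight: 3.24 × 10 = 32.4 N down at 3.32 m → arm 3.32 m, τ = 32.4 × 3.32 = 107.6 N·m clockwise.
Sandbag: 10.2 × 10 = 102 N down at 4.47 m → arm 4.47 m, τ = 102 × 4.47 = 455.9 N·m clockwise.
Toolbox: 17.5 × 10 = 175 N down at 5.69 m → arm 5.69 m, τ = 175 × 5.69 = 995.8 N·m clockwise.
Speaker: 21.5 × 10 = 215 N down at 2.31 m → arm 2.31 m, τ = 215 × 2.31 = 496.7 N·m clockwise.
Net load moment about support A = 2056 N·m clockwise.
Reaction R at support B is upward at 6.64 m, arm 6.64 m → moment R × 6.64 counterclockwise.
Setting net torque to zero: R × 6.64 = 2056 → R = 310 N.

R_B ≈ 310 N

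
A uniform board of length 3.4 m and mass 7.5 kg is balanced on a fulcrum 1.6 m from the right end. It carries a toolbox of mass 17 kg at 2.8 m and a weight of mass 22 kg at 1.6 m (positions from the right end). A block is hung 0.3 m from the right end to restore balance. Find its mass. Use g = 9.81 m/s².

m ≈ 16.3 kg

Take moments about the fulcrum (at 1.6 m from the right end).
Beam weight: 7.5 × 9.81 = 73.58 N down at 1.7 m → arm 0.1 m, τ = 73.58 × 0.1 = 7.358 N·m counterclockwise.
Toolbox: 17 × 9.81 = 166.8 N down at 2.8 m → arm 1.2 m, τ = 166.8 × 1.2 = 200.2 N·m counterclockwise.
Weight: acts at the fulcrum, moment arm 0 → no torque.
Net moment of known loads = 207.6 N·m counterclockwise.
An unknown mass m at 0.3 m has arm 1.3 m; its moment is m·g·1.3 clockwise.
For rotational equilibrium, m × 9.81 × 1.3 = 207.6, so m = 207.6 / (9.81 × 1.3) = 16.3 kg.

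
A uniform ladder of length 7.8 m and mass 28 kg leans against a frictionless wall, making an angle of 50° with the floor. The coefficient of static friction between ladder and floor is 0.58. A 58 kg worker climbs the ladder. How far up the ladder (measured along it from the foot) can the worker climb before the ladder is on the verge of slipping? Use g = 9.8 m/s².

Take moments about the foot of the ladder.
Ladder weight 28×9.8 = 274.4 N acts at 3.9 m along the ladder; its horizontal arm is 3.9·cos50° = 2.507 m → τ = 687.9 N·m clockwise.
Worker weight 58×9.8 = 568.4 N at distance d → arm d·cos50° → τ = 568.4·d·0.6428 clockwise.
Wall normal N at the top has arm L sinθ = 5.975 m counterclockwise, so Στ = 0 gives N·5.975 = 687.9 + 365.4·d.
ΣFy = 0 ⇒ N_floor = 842.8 N, so the maximum friction is μ_s·N_floor = 0.58×842.8 = 488.8 N. ΣFx = 0 ⇒ N_wall = f, so at the slipping point N = 488.8 N.
Substituting: 488.8×5.975 = 687.9 + 365.4·d ⇒ d = (2921 − 687.9) / 365.4 = 6.11 m.

d ≈ 6.11 m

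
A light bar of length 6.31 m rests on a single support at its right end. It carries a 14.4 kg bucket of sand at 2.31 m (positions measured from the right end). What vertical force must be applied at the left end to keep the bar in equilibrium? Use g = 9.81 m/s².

F ≈ 51.7 N

About the right end:
Bucket of sand: 14.4 × 9.81 = 141.3 N down at 2.31 m → arm 2.31 m, τ = 141.3 × 2.31 = 326.4 N·m counterclockwise.
Net moment of the loads = 326.4 N·m counterclockwise.
The upward force F acts at the left end, arm 6.31 m, giving F × 6.31 clockwise.
Στ = 0 ⇒ F × 6.31 = 326.4 ⇒ F = 326.4 / 6.31 = 51.7 N.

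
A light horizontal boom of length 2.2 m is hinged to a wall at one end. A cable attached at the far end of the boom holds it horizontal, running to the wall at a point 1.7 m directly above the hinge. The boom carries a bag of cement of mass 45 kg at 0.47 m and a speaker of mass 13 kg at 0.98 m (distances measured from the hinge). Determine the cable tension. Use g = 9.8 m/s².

T ≈ 247 N

About the hinge:
Bag of cement: 45 × 9.8 = 441 N down at 0.47 m → arm 0.47 m, τ = 441 × 0.47 = 207.3 N·m clockwise.
Speaker: 13 × 9.8 = 127.4 N down at 0.98 m → arm 0.98 m, τ = 127.4 × 0.98 = 124.9 N·m clockwise.
Total clockwise load moment = 332.2 N·m.
The cable tension T acts at 2.2 m; only its component perpendicular to the boom, T sinθ, produces torque. sinθ = h/√(h²+d²) = 1.7/√(1.7²+2.2²) = 0.6114.
Setting net torque to zero: T × 2.2 × 0.6114 = 332.2 → T = 332.2 / 1.345 = 247 N.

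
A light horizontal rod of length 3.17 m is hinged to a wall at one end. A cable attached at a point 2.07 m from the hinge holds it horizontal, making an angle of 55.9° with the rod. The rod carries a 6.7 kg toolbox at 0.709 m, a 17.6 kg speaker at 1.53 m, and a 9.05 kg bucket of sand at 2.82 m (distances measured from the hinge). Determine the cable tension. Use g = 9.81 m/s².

Take moments about the hinge.
Toolbox: 6.7 × 9.81 = 65.73 N down at 0.709 m → arm 0.709 m, τ = 65.73 × 0.709 = 46.6 N·m clockwise.
Speaker: 17.6 × 9.81 = 172.7 N down at 1.53 m → arm 1.53 m, τ = 172.7 × 1.53 = 264.2 N·m clockwise.
Bucket of sand: 9.05 × 9.81 = 88.78 N down at 2.82 m → arm 2.82 m, τ = 88.78 × 2.82 = 250.4 N·m clockwise.
Total clockwise load moment = 561.2 N·m.
The cable tension T acts at 2.07 m; only its component perpendicular to the rod, T sinθ, produces torque. sin 55.9° = 0.8281.
Στ = 0 ⇒ T × 2.07 × 0.8281 = 561.2 ⇒ T = 561.2 / 1.714 = 327 N.

T ≈ 327 N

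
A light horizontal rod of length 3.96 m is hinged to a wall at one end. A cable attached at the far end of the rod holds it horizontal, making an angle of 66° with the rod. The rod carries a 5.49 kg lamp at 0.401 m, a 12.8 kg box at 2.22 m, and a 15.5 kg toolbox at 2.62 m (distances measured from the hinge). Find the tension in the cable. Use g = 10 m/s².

Taking torques about the hinge:
Lamp: 5.49 × 10 = 54.9 N down at 0.401 m → arm 0.401 m, τ = 54.9 × 0.401 = 22.01 N·m clockwise.
Box: 12.8 × 10 = 128 N down at 2.22 m → arm 2.22 m, τ = 128 × 2.22 = 284.2 N·m clockwise.
Toolbox: 15.5 × 10 = 155 N down at 2.62 m → arm 2.62 m, τ = 155 × 2.62 = 406.1 N·m clockwise.
Total clockwise load moment = 712.3 N·m.
The cable tension T acts at 3.96 m; only its component perpendicular to the rod, T sinθ, produces torque. sin 66° = 0.9135.
For rotational equilibrium, T × 3.96 × 0.9135 = 712.3, so T = 712.3 / 3.617 = 197 N.

T ≈ 197 N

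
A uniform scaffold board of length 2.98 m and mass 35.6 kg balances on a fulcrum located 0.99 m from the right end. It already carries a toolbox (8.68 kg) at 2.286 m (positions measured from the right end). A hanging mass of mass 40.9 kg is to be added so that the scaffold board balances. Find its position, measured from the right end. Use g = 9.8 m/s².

Choose the fulcrum (at 0.99 m from the right end) as the axis so the support reaction has zero arm there.
Beam weight: 35.6 × 9.8 = 348.9 N down at 1.49 m → arm 0.5 m, τ = 348.9 × 0.5 = 174.4 N·m counterclockwise.
Toolbox: 8.68 × 9.8 = 85.06 N down at 2.286 m → arm 1.296 m, τ = 85.06 × 1.296 = 110.2 N·m counterclockwise.
Net moment of existing loads = 284.6 N·m counterclockwise.
The hanging mass weighs 40.9 × 9.8 = 400.8 N and must supply an equal clockwise moment, so its lever arm about the fulcrum is 284.6 / 400.8 = 0.71 m.
That puts it at 0.99 − 0.71 = 0.28 m from the right end.

x ≈ 0.28 m from the right end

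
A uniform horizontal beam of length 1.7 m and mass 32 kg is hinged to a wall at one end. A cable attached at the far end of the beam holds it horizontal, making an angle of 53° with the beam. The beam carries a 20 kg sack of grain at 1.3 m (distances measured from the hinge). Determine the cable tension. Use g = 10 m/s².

Take moments about the hinge.
Beam weight: 32 × 10 = 320 N down at 0.85 m → arm 0.85 m, τ = 320 × 0.85 = 272 N·m clockwise.
Sack of grain: 20 × 10 = 200 N down at 1.3 m → arm 1.3 m, τ = 200 × 1.3 = 260 N·m clockwise.
Total clockwise load moment = 532 N·m.
The cable tension T acts at 1.7 m; only its component perpendicular to the beam, T sinθ, produces torque. sin 53° = 0.7986.
Balancing moments: T × 1.7 × 0.7986 = 532, giving T = 532 / 1.358 = 392 N.

T ≈ 392 N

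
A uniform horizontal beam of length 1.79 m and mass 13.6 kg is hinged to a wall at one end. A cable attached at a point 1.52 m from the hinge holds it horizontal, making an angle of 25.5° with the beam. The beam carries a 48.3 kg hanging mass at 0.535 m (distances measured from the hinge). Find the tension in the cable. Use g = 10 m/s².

T ≈ 581 N

Take moments about the hinge.
Beam weight: 13.6 × 10 = 136 N down at 0.895 m → arm 0.895 m, τ = 136 × 0.895 = 121.7 N·m clockwise.
Hanging mass: 48.3 × 10 = 483 N down at 0.535 m → arm 0.535 m, τ = 483 × 0.535 = 258.4 N·m clockwise.
Total clockwise load moment = 380.1 N·m.
The cable tension T acts at 1.52 m; only its component perpendicular to the beam, T sinθ, produces torque. sin 25.5° = 0.4305.
Στ = 0 ⇒ T × 1.52 × 0.4305 = 380.1 ⇒ T = 380.1 / 0.6544 = 581 N.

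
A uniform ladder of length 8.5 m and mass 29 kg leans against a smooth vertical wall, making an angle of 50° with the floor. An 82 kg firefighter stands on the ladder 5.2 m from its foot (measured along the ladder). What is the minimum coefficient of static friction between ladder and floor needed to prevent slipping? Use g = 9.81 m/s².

Take moments about the foot of the ladder.
Ladder weight 29×9.81 = 284.5 N acts at 4.25 m along the ladder; its horizontal arm is 4.25·cos50° = 2.732 m → τ = 777.3 N·m clockwise.
Firefighter: 82×9.81 = 804.4 N at 5.2 m → arm 3.342 m → τ = 2688 N·m clockwise.
Wall normal N acts horizontally at the top; its moment arm is the height L sinθ = 8.5·sin50° = 6.511 m, counterclockwise.
Στ = 0 ⇒ N × 6.511 = 3465 ⇒ N = 532.2 N.
ΣFx = 0 ⇒ f = N_wall = 532.2 N. ΣFy = 0 ⇒ N_floor = 1089 N.
μ_min = f / N_floor = 532.2 / 1089 = 0.489.

μ_min ≈ 0.489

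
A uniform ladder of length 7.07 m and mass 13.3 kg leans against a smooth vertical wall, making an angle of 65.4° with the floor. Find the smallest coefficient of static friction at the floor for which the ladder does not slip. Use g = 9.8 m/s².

Choose the foot of the ladder as the axis so the floor normal and friction both act there and drop out.
Ladder weight 13.3×9.8 = 130.3 N acts at 3.535 m along the ladder; its horizontal arm is 3.535·cos65.4° = 1.472 m → τ = 191.8 N·m clockwise.
Wall normal N acts horizontally at the top; its moment arm is the height L sinθ = 7.07·sin65.4° = 6.428 m, counterclockwise.
Στ = 0 ⇒ N × 6.428 = 191.8 ⇒ N = 29.84 N.
ΣFx = 0 ⇒ f = N_wall = 29.84 N. ΣFy = 0 ⇒ N_floor = 130.3 N.
μ_min = f / N_floor = 29.84 / 130.3 = 0.229.

μ_min ≈ 0.229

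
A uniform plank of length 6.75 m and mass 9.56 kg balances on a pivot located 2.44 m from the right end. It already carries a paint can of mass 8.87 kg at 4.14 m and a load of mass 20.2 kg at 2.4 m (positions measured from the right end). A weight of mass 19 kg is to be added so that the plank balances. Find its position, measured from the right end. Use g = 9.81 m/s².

x ≈ 1.22 m from the right end

Choose the pivot (at 2.44 m from the right end) as the axis so the support reaction has zero arm there.
Beam weight: 9.56 × 9.81 = 93.78 N down at 3.375 m → arm 0.935 m, τ = 93.78 × 0.935 = 87.68 N·m counterclockwise.
Paint can: 8.87 × 9.81 = 87.01 N down at 4.14 m → arm 1.7 m, τ = 87.01 × 1.7 = 147.9 N·m counterclockwise.
Load: 20.2 × 9.81 = 198.2 N down at 2.4 m → arm 0.04 m, τ = 198.2 × 0.04 = 7.928 N·m clockwise.
Net moment of existing loads = 227.7 N·m counterclockwise.
The weight weighs 19 × 9.81 = 186.4 N and must supply an equal clockwise moment, so its lever arm about the pivot is 227.7 / 186.4 = 1.22 m.
That puts it at 2.44 − 1.22 = 1.22 m from the right end.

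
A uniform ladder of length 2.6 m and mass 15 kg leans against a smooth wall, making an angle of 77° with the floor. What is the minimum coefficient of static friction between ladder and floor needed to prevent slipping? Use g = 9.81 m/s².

μ_min ≈ 0.115

Sum moments about the foot of the ladder (the floor normal and friction both act there and drop out).
Ladder weight 15×9.81 = 147.2 N acts at 1.3 m along the ladder; its horizontal arm is 1.3·cos77° = 0.2924 m → τ = 43.04 N·m clockwise.
Wall normal N acts horizontally at the top; its moment arm is the height L sinθ = 2.6·sin77° = 2.533 m, counterclockwise.
For rotational equilibrium, N × 2.533 = 43.04, so N = 16.99 N.
ΣFx = 0 ⇒ f = N_wall = 16.99 N. ΣFy = 0 ⇒ N_floor = 147.2 N.
μ_min = f / N_floor = 16.99 / 147.2 = 0.115.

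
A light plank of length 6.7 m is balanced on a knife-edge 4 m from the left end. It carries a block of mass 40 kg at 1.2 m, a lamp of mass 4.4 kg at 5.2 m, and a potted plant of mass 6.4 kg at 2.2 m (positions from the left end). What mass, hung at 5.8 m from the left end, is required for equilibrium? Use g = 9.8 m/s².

m ≈ 65.7 kg

Take moments about the knife-edge (at 4 m from the left end).
Block: 40 × 9.8 = 392 N down at 1.2 m → arm 2.8 m, τ = 392 × 2.8 = 1098 N·m counterclockwise.
Lamp: 4.4 × 9.8 = 43.12 N down at 5.2 m → arm 1.2 m, τ = 43.12 × 1.2 = 51.74 N·m clockwise.
Potted plant: 6.4 × 9.8 = 62.72 N down at 2.2 m → arm 1.8 m, τ = 62.72 × 1.8 = 112.9 N·m counterclockwise.
Net moment of known loads = 1159 N·m counterclockwise.
An unknown mass m at 5.8 m has arm 1.8 m; its moment is m·g·1.8 clockwise.
For rotational equilibrium, m × 9.8 × 1.8 = 1159, so m = 1159 / (9.8 × 1.8) = 65.7 kg.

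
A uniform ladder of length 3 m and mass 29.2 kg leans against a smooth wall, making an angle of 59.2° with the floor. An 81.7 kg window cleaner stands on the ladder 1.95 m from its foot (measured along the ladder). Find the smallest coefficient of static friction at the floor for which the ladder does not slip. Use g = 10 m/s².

μ_min ≈ 0.364

Sum moments about the foot of the ladder (the floor normal and friction both act there and drop out).
Ladder weight 29.2×10 = 292 N acts at 1.5 m along the ladder; its horizontal arm is 1.5·cos59.2° = 0.7681 m → τ = 224.3 N·m clockwise.
Window cleaner: 81.7×10 = 817 N at 1.95 m → arm 0.9985 m → τ = 815.8 N·m clockwise.
Wall normal N acts horizontally at the top; its moment arm is the height L sinθ = 3·sin59.2° = 2.577 m, counterclockwise.
For rotational equilibrium, N × 2.577 = 1040, so N = 403.6 N.
ΣFx = 0 ⇒ f = N_wall = 403.6 N. ΣFy = 0 ⇒ N_floor = 1109 N.
μ_min = f / N_floor = 403.6 / 1109 = 0.364.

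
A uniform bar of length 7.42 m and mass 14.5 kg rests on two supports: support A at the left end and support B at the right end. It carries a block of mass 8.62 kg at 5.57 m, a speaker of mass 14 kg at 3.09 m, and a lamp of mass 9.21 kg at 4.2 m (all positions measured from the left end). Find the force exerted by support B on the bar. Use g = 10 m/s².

R_B ≈ 248 N

Taking torques about support A:
Beam weight: 14.5 × 10 = 145 N down at 3.71 m → arm 3.71 m, τ = 145 × 3.71 = 538 N·m clockwise.
Block: 8.62 × 10 = 86.2 N down at 5.57 m → arm 5.57 m, τ = 86.2 × 5.57 = 480.1 N·m clockwise.
Speaker: 14 × 10 = 140 N down at 3.09 m → arm 3.09 m, τ = 140 × 3.09 = 432.6 N·m clockwise.
Lamp: 9.21 × 10 = 92.1 N down at 4.2 m → arm 4.2 m, τ = 92.1 × 4.2 = 386.8 N·m clockwise.
Net load moment about support A = 1838 N·m clockwise.
Reaction R at support B is upward at 7.42 m, arm 7.42 m → moment R × 7.42 counterclockwise.
For rotational equilibrium, R × 7.42 = 1838, so R = 248 N.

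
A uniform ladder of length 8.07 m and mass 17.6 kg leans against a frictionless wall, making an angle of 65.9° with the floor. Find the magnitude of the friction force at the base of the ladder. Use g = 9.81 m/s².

Choose the foot of the ladder as the axis so the floor normal and friction both act there and drop out.
Ladder weight 17.6×9.81 = 172.7 N acts at 4.035 m along the ladder; its horizontal arm is 4.035·cos65.9° = 1.648 m → τ = 284.6 N·m clockwise.
Wall normal N acts horizontally at the top; its moment arm is the height L sinθ = 8.07·sin65.9° = 7.367 m, counterclockwise.
Balancing moments: N × 7.367 = 284.6, giving N = 38.6 N.
ΣFx = 0: friction at the foot balances the wall's push, so f = N_wall = 38.6 N.

f ≈ 38.6 N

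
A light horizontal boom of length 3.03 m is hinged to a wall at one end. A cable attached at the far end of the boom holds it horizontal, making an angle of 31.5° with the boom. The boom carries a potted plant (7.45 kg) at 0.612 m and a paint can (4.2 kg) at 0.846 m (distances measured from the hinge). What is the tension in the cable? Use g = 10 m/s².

About the hinge:
Potted plant: 7.45 × 10 = 74.5 N down at 0.612 m → arm 0.612 m, τ = 74.5 × 0.612 = 45.59 N·m clockwise.
Paint can: 4.2 × 10 = 42 N down at 0.846 m → arm 0.846 m, τ = 42 × 0.846 = 35.53 N·m clockwise.
Total clockwise load moment = 81.12 N·m.
The cable tension T acts at 3.03 m; only its component perpendicular to the boom, T sinθ, produces torque. sin 31.5° = 0.5225.
Balancing moments: T × 3.03 × 0.5225 = 81.12, giving T = 81.12 / 1.583 = 51.2 N.

T ≈ 51.2 N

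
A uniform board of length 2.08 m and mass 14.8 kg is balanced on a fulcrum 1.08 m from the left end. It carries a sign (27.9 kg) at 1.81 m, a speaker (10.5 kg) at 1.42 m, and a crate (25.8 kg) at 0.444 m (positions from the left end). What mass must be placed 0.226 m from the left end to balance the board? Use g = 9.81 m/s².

m ≈ 8.12 kg

About the fulcrum (at 1.08 m from the left end):
Beam weight: 14.8 × 9.81 = 145.2 N down at 1.04 m → arm 0.04 m, τ = 145.2 × 0.04 = 5.808 N·m counterclockwise.
Sign: 27.9 × 9.81 = 273.7 N down at 1.81 m → arm 0.73 m, τ = 273.7 × 0.73 = 199.8 N·m clockwise.
Speaker: 10.5 × 9.81 = 103 N down at 1.42 m → arm 0.34 m, τ = 103 × 0.34 = 35.02 N·m clockwise.
Crate: 25.8 × 9.81 = 253.1 N down at 0.444 m → arm 0.636 m, τ = 253.1 × 0.636 = 161 N·m counterclockwise.
Net moment of known loads = 68.01 N·m clockwise.
An unknown mass m at 0.226 m has arm 0.854 m; its moment is m·g·0.854 counterclockwise.
Στ = 0 ⇒ m × 9.81 × 0.854 = 68.01 ⇒ m = 68.01 / (9.81 × 0.854) = 8.12 kg.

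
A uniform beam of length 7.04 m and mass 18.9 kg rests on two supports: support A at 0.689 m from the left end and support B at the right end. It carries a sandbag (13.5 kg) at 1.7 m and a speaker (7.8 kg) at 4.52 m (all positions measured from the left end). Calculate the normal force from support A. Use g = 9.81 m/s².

About support B:
Beam weight: 18.9 × 9.81 = 185.4 N down at 3.52 m → arm 3.52 m, τ = 185.4 × 3.52 = 652.6 N·m counterclockwise.
Sandbag: 13.5 × 9.81 = 132.4 N down at 1.7 m → arm 5.34 m, τ = 132.4 × 5.34 = 707 N·m counterclockwise.
Speaker: 7.8 × 9.81 = 76.52 N down at 4.52 m → arm 2.52 m, τ = 76.52 × 2.52 = 192.8 N·m counterclockwise.
Net load moment about support B = 1552 N·m counterclockwise.
Reaction R at support A is upward at 0.689 m, arm 6.351 m → moment R × 6.351 clockwise.
Στ = 0 ⇒ R × 6.351 = 1552 ⇒ R = 244 N.

R_A ≈ 244 N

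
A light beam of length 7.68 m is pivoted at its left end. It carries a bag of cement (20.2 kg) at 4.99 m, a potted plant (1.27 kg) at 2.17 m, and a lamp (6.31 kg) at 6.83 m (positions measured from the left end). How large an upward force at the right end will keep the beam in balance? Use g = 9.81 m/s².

About the left end:
Bag of cement: 20.2 × 9.81 = 198.2 N down at 4.99 m → arm 4.99 m, τ = 198.2 × 4.99 = 989 N·m clockwise.
Potted plant: 1.27 × 9.81 = 12.46 N down at 2.17 m → arm 2.17 m, τ = 12.46 × 2.17 = 27.04 N·m clockwise.
Lamp: 6.31 × 9.81 = 61.9 N down at 6.83 m → arm 6.83 m, τ = 61.9 × 6.83 = 422.8 N·m clockwise.
Net moment of the loads = 1439 N·m clockwise.
The upward force F acts at the right end, arm 7.68 m, giving F × 7.68 counterclockwise.
Balancing moments: F × 7.68 = 1439, giving F = 1439 / 7.68 = 187 N.

F ≈ 187 N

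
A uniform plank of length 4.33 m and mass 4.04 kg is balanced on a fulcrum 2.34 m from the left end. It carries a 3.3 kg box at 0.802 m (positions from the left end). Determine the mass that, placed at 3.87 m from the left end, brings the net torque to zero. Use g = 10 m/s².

Choose the fulcrum (at 2.34 m from the left end) as the axis so the support reaction has zero arm there.
Beam weight: 4.04 × 10 = 40.4 N down at 2.165 m → arm 0.175 m, τ = 40.4 × 0.175 = 7.07 N·m counterclockwise.
Box: 3.3 × 10 = 33 N down at 0.802 m → arm 1.538 m, τ = 33 × 1.538 = 50.75 N·m counterclockwise.
Net moment of known loads = 57.82 N·m counterclockwise.
An unknown mass m at 3.87 m has arm 1.53 m; its moment is m·g·1.53 clockwise.
For rotational equilibrium, m × 10 × 1.53 = 57.82, so m = 57.82 / (10 × 1.53) = 3.78 kg.

m ≈ 3.78 kg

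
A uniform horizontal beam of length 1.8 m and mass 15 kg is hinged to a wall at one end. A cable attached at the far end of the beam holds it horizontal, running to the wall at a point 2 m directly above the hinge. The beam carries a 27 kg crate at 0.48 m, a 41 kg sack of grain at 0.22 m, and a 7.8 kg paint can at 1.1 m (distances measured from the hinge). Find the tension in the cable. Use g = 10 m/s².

About the hinge:
Beam weight: 15 × 10 = 150 N down at 0.9 m → arm 0.9 m, τ = 150 × 0.9 = 135 N·m clockwise.
Crate: 27 × 10 = 270 N down at 0.48 m → arm 0.48 m, τ = 270 × 0.48 = 129.6 N·m clockwise.
Sack of grain: 41 × 10 = 410 N down at 0.22 m → arm 0.22 m, τ = 410 × 0.22 = 90.2 N·m clockwise.
Paint can: 7.8 × 10 = 78 N down at 1.1 m → arm 1.1 m, τ = 78 × 1.1 = 85.8 N·m clockwise.
Total clockwise load moment = 440.6 N·m.
The cable tension T acts at 1.8 m; only its component perpendicular to the beam, T sinθ, produces torque. sinθ = h/√(h²+d²) = 2/√(2²+1.8²) = 0.7433.
For rotational equilibrium, T × 1.8 × 0.7433 = 440.6, so T = 440.6 / 1.338 = 329 N.

T ≈ 329 N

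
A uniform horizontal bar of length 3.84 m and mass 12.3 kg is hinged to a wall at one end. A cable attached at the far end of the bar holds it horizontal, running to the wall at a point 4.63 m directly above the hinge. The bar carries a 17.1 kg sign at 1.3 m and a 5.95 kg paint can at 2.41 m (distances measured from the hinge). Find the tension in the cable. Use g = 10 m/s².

Take moments about the hinge.
Beam weight: 12.3 × 10 = 123 N down at 1.92 m → arm 1.92 m, τ = 123 × 1.92 = 236.2 N·m clockwise.
Sign: 17.1 × 10 = 171 N down at 1.3 m → arm 1.3 m, τ = 171 × 1.3 = 222.3 N·m clockwise.
Paint can: 5.95 × 10 = 59.5 N down at 2.41 m → arm 2.41 m, τ = 59.5 × 2.41 = 143.4 N·m clockwise.
Total clockwise load moment = 601.9 N·m.
The cable tension T acts at 3.84 m; only its component perpendicular to the bar, T sinθ, produces torque. sinθ = h/√(h²+d²) = 4.63/√(4.63²+3.84²) = 0.7697.
Balancing moments: T × 3.84 × 0.7697 = 601.9, giving T = 601.9 / 2.956 = 204 N.

T ≈ 204 N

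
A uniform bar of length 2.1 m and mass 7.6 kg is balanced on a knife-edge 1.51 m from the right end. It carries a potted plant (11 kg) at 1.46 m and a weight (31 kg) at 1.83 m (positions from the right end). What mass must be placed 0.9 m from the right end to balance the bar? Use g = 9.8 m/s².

m ≈ 9.63 kg

Choose the knife-edge (at 1.51 m from the right end) as the axis so the support reaction has zero arm there.
Beam weight: 7.6 × 9.8 = 74.48 N down at 1.05 m → arm 0.46 m, τ = 74.48 × 0.46 = 34.26 N·m clockwise.
Potted plant: 11 × 9.8 = 107.8 N down at 1.46 m → arm 0.05 m, τ = 107.8 × 0.05 = 5.39 N·m clockwise.
Weight: 31 × 9.8 = 303.8 N down at 1.83 m → arm 0.32 m, τ = 303.8 × 0.32 = 97.22 N·m counterclockwise.
Net moment of known loads = 57.57 N·m counterclockwise.
An unknown mass m at 0.9 m has arm 0.61 m; its moment is m·g·0.61 clockwise.
Setting net torque to zero: m × 9.8 × 0.61 = 57.57 → m = 57.57 / (9.8 × 0.61) = 9.63 kg.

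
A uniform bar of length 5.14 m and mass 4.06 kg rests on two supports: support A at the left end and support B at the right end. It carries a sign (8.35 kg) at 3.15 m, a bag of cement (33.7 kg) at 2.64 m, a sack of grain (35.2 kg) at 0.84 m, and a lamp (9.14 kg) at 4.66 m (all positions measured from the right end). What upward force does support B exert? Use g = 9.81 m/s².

Taking torques about support A:
Beam weight: 4.06 × 9.81 = 39.83 N down at 2.57 m → arm 2.57 m, τ = 39.83 × 2.57 = 102.4 N·m clockwise.
Sign: 8.35 × 9.81 = 81.91 N down at 3.15 m → arm 1.99 m, τ = 81.91 × 1.99 = 163 N·m clockwise.
Bag of cement: 33.7 × 9.81 = 330.6 N down at 2.64 m → arm 2.5 m, τ = 330.6 × 2.5 = 826.5 N·m clockwise.
Sack of grain: 35.2 × 9.81 = 345.3 N down at 0.84 m → arm 4.3 m, τ = 345.3 × 4.3 = 1485 N·m clockwise.
Lamp: 9.14 × 9.81 = 89.66 N down at 4.66 m → arm 0.48 m, τ = 89.66 × 0.48 = 43.04 N·m clockwise.
Net load moment about support A = 2620 N·m clockwise.
Reaction R at support B is upward at 0 m, arm 5.14 m → moment R × 5.14 counterclockwise.
Setting net torque to zero: R × 5.14 = 2620 → R = 510 N.

R_B ≈ 510 N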